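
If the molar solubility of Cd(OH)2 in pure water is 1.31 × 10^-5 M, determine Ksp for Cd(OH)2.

Ksp = 8.99 × 10^-15

Cd(OH)2(s) ⇌ Cd^2+(aq) + 2 OH^-(aq)
If s mol/L of Cd(OH)2 dissolves, [Cd^2+] = s and [OH^-] = 2s.
Ksp = [Cd^2+][OH^-]^2
So Ksp = s × (2s)^2 = 4s^3
With s = 1.31 × 10^-5: Ksp = 8.99 x 10^-15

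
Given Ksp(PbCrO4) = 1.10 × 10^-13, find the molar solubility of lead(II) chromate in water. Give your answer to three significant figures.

s = 3.32 × 10^-7 M

PbCrO4(s) <=> Pb^2+ + CrO4^2-
Ksp = [Pb^2+][CrO4^2-]
With molar solubility s: [Pb^2+] = s, [CrO4^2-] = s.
Ksp = s^2
s = (1.10 × 10^-13)^(1/2) = 3.32 x 10^-7 M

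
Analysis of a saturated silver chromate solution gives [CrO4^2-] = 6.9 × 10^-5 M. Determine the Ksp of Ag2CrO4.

Ag2CrO4(s) ⇌ 2 Ag^+(aq) + CrO4^2-(aq)
Stoichiometry gives [Ag^+] = (2/1)[CrO4^2-] = 1.38 × 10^-4 M.
Ksp = [Ag^+]^2[CrO4^2-]
Ksp = (1.38 × 10^-4)^2 × 6.9 x 10^-5 = 1.3 × 10^-12

Ksp = 1.3e-12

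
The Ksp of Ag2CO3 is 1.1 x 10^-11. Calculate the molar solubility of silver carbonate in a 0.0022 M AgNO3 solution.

s ≈ 2.3e-6 M

Ag2CO3(s) <=> 2 Ag^+(aq) + CO3^2-(aq)
Ksp = [Ag^+]^2[CO3^2-]
Let s = moles of Ag2CO3 that dissolve per litre. [Ag^+] = 0.0022 + 2s ≈ 0.0022, [CO3^2-] = s (common-ion effect: Ag^+ is already 0.0022 M).
Ksp ≈ (0.0022)^2 × s
s = 2.3 × 10^-6 M
Check: 2s = 4.5 × 10^-6 ≪ 0.0022, so the approximation is valid.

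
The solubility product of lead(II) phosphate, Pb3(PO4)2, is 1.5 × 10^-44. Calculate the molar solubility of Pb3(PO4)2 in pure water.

Pb3(PO4)2(s) ⇌ 3 Pb^2+ + 2 PO4^3-
Ksp = [Pb^2+]^3[PO4^3-]^2
If s mol/L of Pb3(PO4)2 dissolves, [Pb^2+] = 3s and [PO4^3-] = 2s.
So Ksp = (3s)^3 × (2s)^2 = 108s^5
s = (1.5 × 10^-44 / 108)^(1/5) = 6.7 × 10^-10 M

6.7 x 10^-10 M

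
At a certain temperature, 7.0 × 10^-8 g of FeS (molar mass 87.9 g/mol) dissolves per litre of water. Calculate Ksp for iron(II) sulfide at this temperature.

6.3 × 10^-19

Molar solubility s = (7.0 × 10^-8 g/L) / (87.9 g/mol) = 7.96 × 10^-10 M.
FeS(s) ⇌ Fe^2+ + S^2-
With molar solubility s: [Fe^2+] = s, [S^2-] = s.
Ksp = [Fe^2+][S^2-]
Ksp = s × s = s^2
With s = 7.96 × 10^-10: Ksp = 6.3 × 10^-19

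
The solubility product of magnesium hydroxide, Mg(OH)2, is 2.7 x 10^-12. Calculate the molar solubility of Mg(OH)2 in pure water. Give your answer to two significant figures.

s ≈ 8.8e-5 M

Mg(OH)2(s) ⇌ Mg^2+ + 2 OH^-
Ksp = [Mg^2+][OH^-]^2
Let s = molar solubility. Then [Mg^2+] = s and [OH^-] = 2s.
Ksp = s(2s)^2 = 4s^3
s = (2.7 x 10^-12 / 4)^(1/3) = 8.8 x 10^-5 M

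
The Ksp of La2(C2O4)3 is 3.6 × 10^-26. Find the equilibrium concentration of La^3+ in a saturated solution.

6.4 × 10^-6 M

La2(C2O4)3(s) <=> 2 La^3+(aq) + 3 C2O4^2-(aq)
Ksp = [La^3+]^2[C2O4^2-]^3
Let s = molar solubility. Then [La^3+] = 2s and [C2O4^2-] = 3s.
Ksp = (2s)^2(3s)^3 = 108s^5
s = (3.6 × 10^-26 / 108)^(1/5) = 3.20 x 10^-6 M
[La^3+] = 2s = 6.4 × 10^-6 M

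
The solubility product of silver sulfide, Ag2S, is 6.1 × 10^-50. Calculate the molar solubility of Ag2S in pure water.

Ag2S(s) ⇌ 2 Ag^+ + S^2-
Ksp = [Ag^+]^2[S^2-]
For each mole of Ag2S that dissolves: [Ag^+] = 2s, [S^2-] = s.
Ksp = (2s)^2s = 4s^3
Solving, s = (6.1 × 10^-50/4)^(1/3) = 2.5 × 10^-17 M

2.5 × 10^-17 M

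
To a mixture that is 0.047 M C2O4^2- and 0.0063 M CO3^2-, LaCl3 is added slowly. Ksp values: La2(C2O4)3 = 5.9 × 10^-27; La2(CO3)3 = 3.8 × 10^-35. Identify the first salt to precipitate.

Each salt begins to precipitate when Q = Ksp, i.e. when [La^3+] reaches its threshold.
For La2(C2O4)3: 5.9 × 10^-27 = (0.047)^3 × [La^3+]^2  ⇒  [La^3+] = 7.5 × 10^-12 M.
For La2(CO3)3: 3.8 × 10^-35 = (0.0063)^3 × [La^3+]^2  ⇒  [La^3+] = 1.2 × 10^-14 M.
The salt with the lower threshold [La^3+] precipitates first: La2(CO3)3.

La2(CO3)3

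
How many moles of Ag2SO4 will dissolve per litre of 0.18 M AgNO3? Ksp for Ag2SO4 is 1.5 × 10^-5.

s ≈ 4.6 x 10^-4 M

Ag2SO4(s) ⇌ 2 Ag^+(aq) + SO4^2-(aq)
Ksp = [Ag^+]^2[SO4^2-]
If s mol/L dissolves here, [Ag^+] = 0.18 + 2s ≈ 0.18, [SO4^2-] = s (since Ag^+ from AgNO3 dominates).
Ksp ≈ (0.18)^2 × s
s = 4.6 × 10^-4 M
Check: 2s = 9.3 x 10^-4 ≪ 0.18, so the approximation is valid.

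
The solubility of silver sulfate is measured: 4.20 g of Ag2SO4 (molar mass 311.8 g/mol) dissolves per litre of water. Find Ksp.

Ksp = 9.78 x 10^-6

Molar solubility s = (4.20 g/L) / (311.8 g/mol) = 1.347 × 10^-2 M.
Ag2SO4(s) ⇌ 2 Ag^+(aq) + SO4^2-(aq)
Let s = molar solubility. Then [Ag^+] = 2s and [SO4^2-] = s.
Ksp = [Ag^+]^2[SO4^2-]
Substituting: Ksp = (2s)^2s = 4s^3
With s = 1.347 x 10^-2: Ksp = 9.78 x 10^-6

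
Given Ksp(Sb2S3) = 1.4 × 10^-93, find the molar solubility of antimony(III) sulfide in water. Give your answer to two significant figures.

s = 1.1 x 10^-19 M

Sb2S3(s) ⇌ 2 Sb^3+ + 3 S^2-
Ksp = [Sb^3+]^2[S^2-]^3
With molar solubility s: [Sb^3+] = 2s, [S^2-] = 3s.
So Ksp = (2s)^2 × (3s)^3 = 108s^5
Solving, s = (1.4 × 10^-93/108)^(1/5) = 1.1 × 10^-19 M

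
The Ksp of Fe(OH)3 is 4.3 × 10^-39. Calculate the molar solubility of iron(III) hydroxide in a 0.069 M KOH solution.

Fe(OH)3(s) ⇌ Fe^3+(aq) + 3 OH^-(aq)
Ksp = [Fe^3+][OH^-]^3
Let s = moles of Fe(OH)3 that dissolve per litre. [Fe^3+] = s, [OH^-] = 0.069 + 3s ≈ 0.069 (since OH^- from KOH dominates).
Ksp ≈ s × (0.069)^3
s = 1.3 × 10^-35 M
Check: 3s = 3.9 × 10^-35 ≪ 0.069, so the approximation is valid.

s ≈ 1.3e-35 M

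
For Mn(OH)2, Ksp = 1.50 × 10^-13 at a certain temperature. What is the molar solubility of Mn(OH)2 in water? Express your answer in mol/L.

Mn(OH)2(s) ⇌ Mn^2+ + 2 OH^-
Ksp = [Mn^2+][OH^-]^2
Let s = molar solubility. Then [Mn^2+] = s and [OH^-] = 2s.
Ksp = s(2s)^2 = 4s^3
s^3 = 1.50 × 10^-13 / 4, so s = 3.35 x 10^-5 M

s = 3.35 × 10^-5 M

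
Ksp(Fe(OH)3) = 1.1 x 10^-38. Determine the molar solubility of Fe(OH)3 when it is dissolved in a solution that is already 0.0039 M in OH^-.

s = 1.9 × 10^-31 M

Fe(OH)3(s) ⇌ Fe^3+(aq) + 3 OH^-(aq)
Ksp = [Fe^3+][OH^-]^3
Let s = moles of Fe(OH)3 that dissolve per litre. [Fe^3+] = s, [OH^-] = 0.0039 + 3s ≈ 0.0039 (Ksp is small, so little additional dissolves).
Ksp ≈ s × (0.0039)^3
s = 1.9 × 10^-31 M
Check: 3s = 5.6 x 10^-31 ≪ 0.0039, so the approximation is valid.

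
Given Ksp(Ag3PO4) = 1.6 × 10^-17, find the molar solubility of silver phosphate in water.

Ag3PO4(s) ⇌ 3 Ag^+ + PO4^3-
Ksp = [Ag^+]^3[PO4^3-]
If s mol/L of Ag3PO4 dissolves, [Ag^+] = 3s and [PO4^3-] = s.
So Ksp = (3s)^3 × s = 27s^4
s = (1.6 × 10^-17 / 27)^(1/4) = 2.8 × 10^-5 M

s = 2.8e-5 M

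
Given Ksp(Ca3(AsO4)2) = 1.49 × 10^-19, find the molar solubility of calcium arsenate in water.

Ca3(AsO4)2(s) <=> 3 Ca^2+(aq) + 2 AsO4^3-(aq)
Ksp = [Ca^2+]^3[AsO4^3-]^2
Let s = molar solubility. Then [Ca^2+] = 3s and [AsO4^3-] = 2s.
So Ksp = (3s)^3 × (2s)^2 = 108s^5
s = (1.49 × 10^-19 / 108)^(1/5) = 6.73 x 10^-5 M

6.73e-5 M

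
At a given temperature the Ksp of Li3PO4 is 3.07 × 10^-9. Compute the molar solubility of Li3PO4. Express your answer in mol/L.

Li3PO4(s) <=> 3 Li^+(aq) + PO4^3-(aq)
Ksp = [Li^+]^3[PO4^3-]
For each mole of Li3PO4 that dissolves: [Li^+] = 3s, [PO4^3-] = s.
So Ksp = (3s)^3 × s = 27s^4
Solving, s = (3.07 × 10^-9/27)^(1/4) = 3.27 × 10^-3 M

s = 3.27 x 10^-3 M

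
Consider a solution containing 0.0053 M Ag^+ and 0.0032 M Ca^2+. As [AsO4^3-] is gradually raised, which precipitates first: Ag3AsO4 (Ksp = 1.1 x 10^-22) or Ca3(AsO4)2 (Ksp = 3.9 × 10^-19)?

Ag3AsO4

Each salt begins to precipitate when Q = Ksp, i.e. when [AsO4^3-] reaches its threshold.
For Ag3AsO4: 1.1 x 10^-22 = (0.0053)^3 × [AsO4^3-]  ⇒  [AsO4^3-] = 7.4 × 10^-16 M.
For Ca3(AsO4)2: 3.9 × 10^-19 = (0.0032)^3 × [AsO4^3-]^2  ⇒  [AsO4^3-] = 3.4 x 10^-6 M.
The salt with the lower threshold [AsO4^3-] precipitates first: Ag3AsO4.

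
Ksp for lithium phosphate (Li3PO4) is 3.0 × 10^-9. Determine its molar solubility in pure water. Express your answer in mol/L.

s ≈ 3.2 × 10^-3 M

Li3PO4(s) ⇌ 3 Li^+ + PO4^3-
Ksp = [Li^+]^3[PO4^3-]
With molar solubility s: [Li^+] = 3s, [PO4^3-] = s.
So Ksp = (3s)^3 × s = 27s^4
s = (3.0 × 10^-9 / 27)^(1/4) = 3.2 × 10^-3 M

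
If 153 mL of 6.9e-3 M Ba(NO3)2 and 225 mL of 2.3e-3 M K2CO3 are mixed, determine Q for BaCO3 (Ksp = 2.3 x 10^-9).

Total volume = 153 + 225 = 378 mL.
[Ba^2+] = 6.9 × 10^-3 × (153/378) = 2.79 x 10^-3 M
[CO3^2-] = 2.3 × 10^-3 × (225/378) = 1.37 × 10^-3 M
BaCO3(s) <=> Ba^2+ + CO3^2-, so Q = [Ba^2+][CO3^2-]
Q = (2.79 × 10^-3)(1.37 × 10^-3) = 3.8 x 10^-6
Q > Ksp, so BaCO3 will precipitate.

Q ≈ 3.8 × 10^-6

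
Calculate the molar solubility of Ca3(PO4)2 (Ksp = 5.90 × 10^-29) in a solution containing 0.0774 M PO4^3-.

s = 7.14e-10 M

Ca3(PO4)2(s) <=> 3 Ca^2+ + 2 PO4^3-
Ksp = [Ca^2+]^3[PO4^3-]^2
If s mol/L dissolves here, [Ca^2+] = 3s, [PO4^3-] = 0.0774 + 2s ≈ 0.0774 (Ksp is small, so little additional dissolves).
Ksp ≈ (3s)^3 × (0.0774)^2
s = 7.14 × 10^-10 M
Check: 2s = 1.4 × 10^-9 ≪ 0.0774, so the approximation is valid.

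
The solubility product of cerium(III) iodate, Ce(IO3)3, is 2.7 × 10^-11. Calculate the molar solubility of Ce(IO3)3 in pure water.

s = 1.0 × 10^-3 M

Ce(IO3)3(s) <=> Ce^3+(aq) + 3 IO3^-(aq)
Ksp = [Ce^3+][IO3^-]^3
With molar solubility s: [Ce^3+] = s, [IO3^-] = 3s.
So Ksp = s × (3s)^3 = 27s^4
s^4 = 2.7 × 10^-11 / 27, so s = 1.0 × 10^-3 M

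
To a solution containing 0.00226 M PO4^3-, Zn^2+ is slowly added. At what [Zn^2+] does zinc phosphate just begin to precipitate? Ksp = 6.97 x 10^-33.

Zn3(PO4)2(s) ⇌ 3 Zn^2+(aq) + 2 PO4^3-(aq)
Ksp = [Zn^2+]^3[PO4^3-]^2
Precipitation begins when Q = Ksp. With [PO4^3-] = 0.00226 M:
6.97 x 10^-33 = (0.00226)^2 × [Zn^2+]^3
[Zn^2+] = (6.97 x 10^-33 / 5.108 × 10^-6)^(1/3) = 1.11 x 10^-9 M

[Zn^2+] = 1.11 × 10^-9 M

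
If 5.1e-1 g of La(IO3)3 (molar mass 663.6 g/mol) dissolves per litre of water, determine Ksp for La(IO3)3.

Ksp = 9.4 × 10^-12

Molar solubility s = (5.1 x 10^-1 g/L) / (663.6 g/mol) = 7.69 × 10^-4 M.
La(IO3)3(s) ⇌ La^3+(aq) + 3 IO3^-(aq)
With molar solubility s: [La^3+] = s, [IO3^-] = 3s.
Ksp = [La^3+][IO3^-]^3
Ksp = s(3s)^3 = 27s^4
Ksp = 27 × (7.69 x 10^-4)^4 = 9.4 × 10^-12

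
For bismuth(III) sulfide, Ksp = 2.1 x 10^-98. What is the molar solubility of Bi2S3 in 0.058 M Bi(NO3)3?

6.1 x 10^-33 M

Bi2S3(s) ⇌ 2 Bi^3+(aq) + 3 S^2-(aq)
Ksp = [Bi^3+]^2[S^2-]^3
If s mol/L dissolves here, [Bi^3+] = 0.058 + 2s ≈ 0.058, [S^2-] = 3s (common-ion effect: Bi^3+ is already 0.058 M).
Ksp ≈ (0.058)^2 × (3s)^3
s = 6.1 × 10^-33 M
Check: 2s = 1.2 × 10^-32 ≪ 0.058, so the approximation is valid.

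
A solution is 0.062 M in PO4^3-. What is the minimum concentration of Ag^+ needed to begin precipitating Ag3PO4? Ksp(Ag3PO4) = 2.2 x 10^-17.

Ag3PO4(s) ⇌ 3 Ag^+ + PO4^3-
Ksp = [Ag^+]^3[PO4^3-]
Precipitation begins when Q = Ksp. With [PO4^3-] = 0.062 M:
2.2 x 10^-17 = (0.062) × [Ag^+]^3
[Ag^+] = (2.2 x 10^-17 / 6.2 × 10^-2)^(1/3) = 7.1 x 10^-6 M

7.1 × 10^-6 M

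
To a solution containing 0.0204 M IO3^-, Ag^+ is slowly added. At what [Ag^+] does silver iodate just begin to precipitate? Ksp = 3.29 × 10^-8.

1.61e-6 M

AgIO3(s) <=> Ag^+ + IO3^-
Ksp = [Ag^+][IO3^-]
Precipitation begins when Q = Ksp. With [IO3^-] = 0.0204 M:
3.29 × 10^-8 = (0.0204) × [Ag^+]
[Ag^+] = (3.29 × 10^-8 / 2.04 x 10^-2) = 1.61 x 10^-6 M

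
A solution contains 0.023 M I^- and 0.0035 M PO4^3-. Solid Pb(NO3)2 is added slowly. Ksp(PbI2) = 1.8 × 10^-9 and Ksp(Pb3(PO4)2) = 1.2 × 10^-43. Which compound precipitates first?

Each salt begins to precipitate when Q = Ksp, i.e. when [Pb^2+] reaches its threshold.
For PbI2: 1.8 × 10^-9 = (0.023)^2 × [Pb^2+]  ⇒  [Pb^2+] = 3.4 x 10^-6 M.
For Pb3(PO4)2: 1.2 × 10^-43 = (0.0035)^2 × [Pb^2+]^3  ⇒  [Pb^2+] = 2.1 x 10^-13 M.
The salt with the lower threshold [Pb^2+] precipitates first: Pb3(PO4)2.

Pb3(PO4)2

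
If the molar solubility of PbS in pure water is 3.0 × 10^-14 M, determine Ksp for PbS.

PbS(s) <=> Pb^2+ + S^2-
If s mol/L of PbS dissolves, [Pb^2+] = s and [S^2-] = s.
Ksp = [Pb^2+][S^2-]
Ksp = (s)(s) = s^2
Ksp = (3.0 × 10^-14)^2 = 9.0 × 10^-28

Ksp = 9.0 × 10^-28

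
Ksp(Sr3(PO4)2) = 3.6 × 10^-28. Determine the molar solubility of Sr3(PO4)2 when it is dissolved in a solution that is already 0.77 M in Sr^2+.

Sr3(PO4)2(s) ⇌ 3 Sr^2+(aq) + 2 PO4^3-(aq)
Ksp = [Sr^2+]^3[PO4^3-]^2
Let s be the molar solubility in this solution. [Sr^2+] = 0.77 + 3s ≈ 0.77, [PO4^3-] = 2s (common-ion effect: Sr^2+ is already 0.77 M).
Ksp ≈ (0.77)^3 × (2s)^2
s = 1.4 x 10^-14 M
Check: 3s = 4.2 × 10^-14 ≪ 0.77, so the approximation is valid.

1.4 × 10^-14 M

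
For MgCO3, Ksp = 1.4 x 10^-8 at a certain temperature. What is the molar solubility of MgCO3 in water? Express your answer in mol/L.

1.2 × 10^-4 M

MgCO3(s) ⇌ Mg^2+ + CO3^2-
Ksp = [Mg^2+][CO3^2-]
With molar solubility s: [Mg^2+] = s, [CO3^2-] = s.
Ksp = s × s = s^2
s = (1.4 x 10^-8)^(1/2) = 1.2 x 10^-4 M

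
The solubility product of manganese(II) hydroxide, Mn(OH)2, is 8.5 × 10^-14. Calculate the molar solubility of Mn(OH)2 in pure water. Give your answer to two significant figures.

Mn(OH)2(s) ⇌ Mn^2+ + 2 OH^-
Ksp = [Mn^2+][OH^-]^2
Let s = molar solubility. Then [Mn^2+] = s and [OH^-] = 2s.
Substituting: Ksp = s(2s)^2 = 4s^3
Solving, s = (8.5 × 10^-14/4)^(1/3) = 2.8 × 10^-5 M

s = 2.8 × 10^-5 M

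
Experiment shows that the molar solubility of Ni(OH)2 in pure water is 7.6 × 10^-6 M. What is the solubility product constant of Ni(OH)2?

Ni(OH)2(s) ⇌ Ni^2+(aq) + 2 OH^-(aq)
For each mole of Ni(OH)2 that dissolves: [Ni^2+] = s, [OH^-] = 2s.
Ksp = [Ni^2+][OH^-]^2
So Ksp = s × (2s)^2 = 4s^3
With s = 7.6 × 10^-6: Ksp = 1.8 × 10^-15

Ksp ≈ 1.8e-15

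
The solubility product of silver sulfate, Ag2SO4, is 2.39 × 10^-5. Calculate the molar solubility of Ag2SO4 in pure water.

Ag2SO4(s) <=> 2 Ag^+(aq) + SO4^2-(aq)
Ksp = [Ag^+]^2[SO4^2-]
Let s = molar solubility. Then [Ag^+] = 2s and [SO4^2-] = s.
Ksp = (2s)^2s = 4s^3
Solving, s = (2.39 × 10^-5/4)^(1/3) = 1.81 × 10^-2 M

s ≈ 1.81 x 10^-2 M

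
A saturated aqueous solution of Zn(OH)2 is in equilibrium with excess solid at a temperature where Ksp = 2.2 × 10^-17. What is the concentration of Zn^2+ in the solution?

[Zn^2+] = 1.8 × 10^-6 M

Zn(OH)2(s) <=> Zn^2+(aq) + 2 OH^-(aq)
Ksp = [Zn^2+][OH^-]^2
With molar solubility s: [Zn^2+] = s, [OH^-] = 2s.
So Ksp = s × (2s)^2 = 4s^3
s^3 = 2.2 × 10^-17 / 4, so s = 1.77 x 10^-6 M
[Zn^2+] = s = 1.8 × 10^-6 M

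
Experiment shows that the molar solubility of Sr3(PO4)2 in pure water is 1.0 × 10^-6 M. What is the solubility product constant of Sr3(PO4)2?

Ksp ≈ 1.1 × 10^-28

Sr3(PO4)2(s) <=> 3 Sr^2+ + 2 PO4^3-
Let s = molar solubility. Then [Sr^2+] = 3s and [PO4^3-] = 2s.
Ksp = [Sr^2+]^3[PO4^3-]^2
Ksp = (3s)^3(2s)^2 = 108s^5
Ksp = 108 × (1.0 × 10^-6)^5 = 1.1 × 10^-28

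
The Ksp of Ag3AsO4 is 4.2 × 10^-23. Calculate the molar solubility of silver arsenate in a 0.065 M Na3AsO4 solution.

s ≈ 2.9 x 10^-8 M

Ag3AsO4(s) <=> 3 Ag^+(aq) + AsO4^3-(aq)
Ksp = [Ag^+]^3[AsO4^3-]
If s mol/L dissolves here, [Ag^+] = 3s, [AsO4^3-] = 0.065 + s ≈ 0.065 (common-ion effect: AsO4^3- is already 0.065 M).
Ksp ≈ (3s)^3 × 0.065
s = 2.9 x 10^-8 M
Check: s = 2.9 × 10^-8 ≪ 0.065, so the approximation is valid.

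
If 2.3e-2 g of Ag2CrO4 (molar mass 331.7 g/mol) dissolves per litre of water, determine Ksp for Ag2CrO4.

Molar solubility s = (2.3 × 10^-2 g/L) / (331.7 g/mol) = 6.93 x 10^-5 M.
Ag2CrO4(s) <=> 2 Ag^+(aq) + CrO4^2-(aq)
Let s = molar solubility. Then [Ag^+] = 2s and [CrO4^2-] = s.
Ksp = [Ag^+]^2[CrO4^2-]
So Ksp = (2s)^2 × s = 4s^3
With s = 6.93 × 10^-5: Ksp = 1.3 x 10^-12

Ksp ≈ 1.3 x 10^-12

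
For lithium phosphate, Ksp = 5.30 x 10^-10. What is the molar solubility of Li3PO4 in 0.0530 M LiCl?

Li3PO4(s) ⇌ 3 Li^+ + PO4^3-
Ksp = [Li^+]^3[PO4^3-]
Let s = moles of Li3PO4 that dissolve per litre. [Li^+] = 0.0530 + 3s ≈ 0.0530, [PO4^3-] = s (Ksp is small, so little additional dissolves).
Ksp ≈ (0.0530)^3 × s
s = 3.56 x 10^-6 M
Check: 3s = 1.1 × 10^-5 ≪ 0.0530, so the approximation is valid.

s = 3.56e-6 M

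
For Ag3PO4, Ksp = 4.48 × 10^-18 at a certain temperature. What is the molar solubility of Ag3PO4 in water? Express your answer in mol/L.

Ag3PO4(s) ⇌ 3 Ag^+(aq) + PO4^3-(aq)
Ksp = [Ag^+]^3[PO4^3-]
Let s = molar solubility. Then [Ag^+] = 3s and [PO4^3-] = s.
So Ksp = (3s)^3 × s = 27s^4
s^4 = 4.48 × 10^-18 / 27, so s = 2.02 x 10^-5 M

2.02 x 10^-5 M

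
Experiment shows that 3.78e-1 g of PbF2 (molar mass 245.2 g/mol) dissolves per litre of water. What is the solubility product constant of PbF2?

Ksp ≈ 1.47e-8

Molar solubility s = (3.78 × 10^-1 g/L) / (245.2 g/mol) = 1.542 × 10^-3 M.
PbF2(s) <=> Pb^2+(aq) + 2 F^-(aq)
For each mole of PbF2 that dissolves: [Pb^2+] = s, [F^-] = 2s.
Ksp = [Pb^2+][F^-]^2
So Ksp = s × (2s)^2 = 4s^3
With s = 1.542 × 10^-3: Ksp = 1.47 x 10^-8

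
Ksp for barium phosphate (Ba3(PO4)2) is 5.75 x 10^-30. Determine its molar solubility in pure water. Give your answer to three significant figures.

Ba3(PO4)2(s) ⇌ 3 Ba^2+(aq) + 2 PO4^3-(aq)
Ksp = [Ba^2+]^3[PO4^3-]^2
For each mole of Ba3(PO4)2 that dissolves: [Ba^2+] = 3s, [PO4^3-] = 2s.
Ksp = (3s)^3(2s)^2 = 108s^5
Solving, s = (5.75 x 10^-30/108)^(1/5) = 5.56 x 10^-7 M

s = 5.56 x 10^-7 M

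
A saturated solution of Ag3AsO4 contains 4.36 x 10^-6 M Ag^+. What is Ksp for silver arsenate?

Ksp ≈ 1.20 × 10^-22

Ag3AsO4(s) <=> 3 Ag^+ + AsO4^3-
Stoichiometry gives [AsO4^3-] = (1/3)[Ag^+] = 1.453 × 10^-6 M.
Ksp = [Ag^+]^3[AsO4^3-]
Ksp = (4.36 × 10^-6)^3 × 1.453 × 10^-6 = 1.20 × 10^-22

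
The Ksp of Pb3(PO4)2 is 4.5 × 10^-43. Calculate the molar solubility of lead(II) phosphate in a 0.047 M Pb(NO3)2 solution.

s = 3.3 x 10^-20 M

Pb3(PO4)2(s) ⇌ 3 Pb^2+ + 2 PO4^3-
Ksp = [Pb^2+]^3[PO4^3-]^2
If s mol/L dissolves here, [Pb^2+] = 0.047 + 3s ≈ 0.047, [PO4^3-] = 2s (common-ion effect: Pb^2+ is already 0.047 M).
Ksp ≈ (0.047)^3 × (2s)^2
s = 3.3 × 10^-20 M
Check: 3s = 9.9 x 10^-20 ≪ 0.047, so the approximation is valid.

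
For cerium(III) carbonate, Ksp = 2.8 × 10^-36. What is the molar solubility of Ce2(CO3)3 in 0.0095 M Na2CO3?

Ce2(CO3)3(s) ⇌ 2 Ce^3+(aq) + 3 CO3^2-(aq)
Ksp = [Ce^3+]^2[CO3^2-]^3
Let s = moles of Ce2(CO3)3 that dissolve per litre. [Ce^3+] = 2s, [CO3^2-] = 0.0095 + 3s ≈ 0.0095 (common-ion effect: CO3^2- is already 0.0095 M).
Ksp ≈ (2s)^2 × (0.0095)^3
s = 9.0 x 10^-16 M
Check: 3s = 2.7 x 10^-15 ≪ 0.0095, so the approximation is valid.

s = 9.0 × 10^-16 M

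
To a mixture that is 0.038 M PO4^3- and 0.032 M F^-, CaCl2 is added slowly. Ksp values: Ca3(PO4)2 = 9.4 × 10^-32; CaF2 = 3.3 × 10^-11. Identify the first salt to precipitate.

Ca3(PO4)2

Precipitation of each salt starts when its ion product equals its Ksp.
For Ca3(PO4)2: 9.4 × 10^-32 = (0.038)^2 × [Ca^2+]^3  ⇒  [Ca^2+] = 4.0 × 10^-10 M.
For CaF2: 3.3 × 10^-11 = (0.032)^2 × [Ca^2+]  ⇒  [Ca^2+] = 3.2 × 10^-8 M.
The salt with the lower threshold [Ca^2+] precipitates first: Ca3(PO4)2.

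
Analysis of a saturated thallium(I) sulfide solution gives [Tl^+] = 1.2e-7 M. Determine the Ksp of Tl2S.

Tl2S(s) ⇌ 2 Tl^+(aq) + S^2-(aq)
Stoichiometry gives [S^2-] = (1/2)[Tl^+] = 6.00 x 10^-8 M.
Ksp = [Tl^+]^2[S^2-]
Ksp = (1.2 × 10^-7)^2 × 6.00 x 10^-8 = 8.6 × 10^-22

Ksp = 8.6e-22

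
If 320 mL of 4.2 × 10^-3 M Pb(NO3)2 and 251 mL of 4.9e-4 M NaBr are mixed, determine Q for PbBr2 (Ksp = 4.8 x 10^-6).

Q ≈ 1.1 × 10^-10

Total volume = 320 + 251 = 571 mL.
[Pb^2+] = 4.2 x 10^-3 × (320/571) = 2.35 × 10^-3 M
[Br^-] = 4.9 x 10^-4 × (251/571) = 2.15 × 10^-4 M
PbBr2(s) ⇌ Pb^2+(aq) + 2 Br^-(aq), so Q = [Pb^2+][Br^-]^2
Q = (2.35 × 10^-3)(2.15 x 10^-4)^2 = 1.1 × 10^-10
Q < Ksp, so no precipitate of PbBr2 forms.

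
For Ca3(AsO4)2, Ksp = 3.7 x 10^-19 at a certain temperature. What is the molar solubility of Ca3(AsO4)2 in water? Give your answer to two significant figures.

Ca3(AsO4)2(s) <=> 3 Ca^2+ + 2 AsO4^3-
Ksp = [Ca^2+]^3[AsO4^3-]^2
If s mol/L of Ca3(AsO4)2 dissolves, [Ca^2+] = 3s and [AsO4^3-] = 2s.
Substituting: Ksp = (3s)^3(2s)^2 = 108s^5
Solving, s = (3.7 x 10^-19/108)^(1/5) = 8.1 × 10^-5 M

8.1 × 10^-5 M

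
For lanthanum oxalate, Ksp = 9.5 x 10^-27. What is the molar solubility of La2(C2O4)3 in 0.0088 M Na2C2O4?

La2(C2O4)3(s) ⇌ 2 La^3+ + 3 C2O4^2-
Ksp = [La^3+]^2[C2O4^2-]^3
Let s be the molar solubility in this solution. [La^3+] = 2s, [C2O4^2-] = 0.0088 + 3s ≈ 0.0088 (common-ion effect: C2O4^2- is already 0.0088 M).
Ksp ≈ (2s)^2 × (0.0088)^3
s = 5.9 x 10^-11 M
Check: 3s = 1.8 × 10^-10 ≪ 0.0088, so the approximation is valid.

5.9e-11 M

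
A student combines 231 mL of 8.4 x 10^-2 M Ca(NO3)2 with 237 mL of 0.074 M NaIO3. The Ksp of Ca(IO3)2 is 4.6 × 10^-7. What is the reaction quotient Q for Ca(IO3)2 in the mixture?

Total volume = 231 + 237 = 468 mL.
[Ca^2+] = 8.4 x 10^-2 × (231/468) = 4.15 × 10^-2 M
[IO3^-] = 7.4 x 10^-2 × (237/468) = 3.75 x 10^-2 M
Ca(IO3)2(s) ⇌ Ca^2+ + 2 IO3^-, so Q = [Ca^2+][IO3^-]^2
Q = (4.15 × 10^-2)(3.75 x 10^-2)^2 = 5.8 x 10^-5
Q > Ksp, so Ca(IO3)2 will precipitate.

5.8 × 10^-5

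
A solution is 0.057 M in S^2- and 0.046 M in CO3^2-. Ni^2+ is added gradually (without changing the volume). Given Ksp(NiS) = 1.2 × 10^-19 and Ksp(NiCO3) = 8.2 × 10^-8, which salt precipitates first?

Precipitation of each salt starts when its ion product equals its Ksp.
For NiS: 1.2 × 10^-19 = 0.057 × [Ni^2+]  ⇒  [Ni^2+] = 2.1 × 10^-18 M.
For NiCO3: 8.2 × 10^-8 = 0.046 × [Ni^2+]  ⇒  [Ni^2+] = 1.8 × 10^-6 M.
The salt with the lower threshold [Ni^2+] precipitates first: NiS.

NiS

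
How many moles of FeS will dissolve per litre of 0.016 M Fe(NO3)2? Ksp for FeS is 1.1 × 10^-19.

FeS(s) ⇌ Fe^2+(aq) + S^2-(aq)
Ksp = [Fe^2+][S^2-]
Let s be the molar solubility in this solution. [Fe^2+] = 0.016 + s ≈ 0.016, [S^2-] = s (Ksp is small, so little additional dissolves).
Ksp ≈ 0.016 × s
s = 6.9 x 10^-18 M
Check: s = 6.9 x 10^-18 ≪ 0.016, so the approximation is valid.

6.9 × 10^-18 M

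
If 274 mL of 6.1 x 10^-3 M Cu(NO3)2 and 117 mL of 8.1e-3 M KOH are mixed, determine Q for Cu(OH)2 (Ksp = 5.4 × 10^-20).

Q ≈ 2.5 x 10^-8

Total volume = 274 + 117 = 391 mL.
[Cu^2+] = 6.1 × 10^-3 × (274/391) = 4.27 × 10^-3 M
[OH^-] = 8.1 × 10^-3 × (117/391) = 2.42 x 10^-3 M
Cu(OH)2(s) ⇌ Cu^2+(aq) + 2 OH^-(aq), so Q = [Cu^2+][OH^-]^2
Q = (4.27 x 10^-3)(2.42 × 10^-3)^2 = 2.5 × 10^-8
Q > Ksp, so Cu(OH)2 will precipitate.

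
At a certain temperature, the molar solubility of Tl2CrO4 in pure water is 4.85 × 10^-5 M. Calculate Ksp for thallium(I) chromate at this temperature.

Tl2CrO4(s) ⇌ 2 Tl^+(aq) + CrO4^2-(aq)
Let s = molar solubility. Then [Tl^+] = 2s and [CrO4^2-] = s.
Ksp = [Tl^+]^2[CrO4^2-]
So Ksp = (2s)^2 × s = 4s^3
Ksp = 4 × (4.85 x 10^-5)^3 = 4.56 x 10^-13

Ksp = 4.56 × 10^-13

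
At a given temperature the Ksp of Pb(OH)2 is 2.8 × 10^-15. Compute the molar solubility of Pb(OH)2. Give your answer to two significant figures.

Pb(OH)2(s) ⇌ Pb^2+(aq) + 2 OH^-(aq)
Ksp = [Pb^2+][OH^-]^2
Let s = molar solubility. Then [Pb^2+] = s and [OH^-] = 2s.
So Ksp = s × (2s)^2 = 4s^3
s^3 = 2.8 × 10^-15 / 4, so s = 8.9 × 10^-6 M

s = 8.9e-6 M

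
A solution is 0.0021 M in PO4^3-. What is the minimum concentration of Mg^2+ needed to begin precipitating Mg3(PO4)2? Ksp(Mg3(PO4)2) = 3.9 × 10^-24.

[Mg^2+] = 9.6e-7 M

Mg3(PO4)2(s) ⇌ 3 Mg^2+ + 2 PO4^3-
Ksp = [Mg^2+]^3[PO4^3-]^2
Precipitation begins when Q = Ksp. With [PO4^3-] = 0.0021 M:
3.9 × 10^-24 = (0.0021)^2 × [Mg^2+]^3
[Mg^2+] = (3.9 × 10^-24 / 4.41 x 10^-6)^(1/3) = 9.6 × 10^-7 M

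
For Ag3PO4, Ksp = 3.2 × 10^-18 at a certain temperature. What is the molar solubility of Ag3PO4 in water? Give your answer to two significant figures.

Ag3PO4(s) ⇌ 3 Ag^+(aq) + PO4^3-(aq)
Ksp = [Ag^+]^3[PO4^3-]
Let s = molar solubility. Then [Ag^+] = 3s and [PO4^3-] = s.
So Ksp = (3s)^3 × s = 27s^4
Solving, s = (3.2 × 10^-18/27)^(1/4) = 1.9 × 10^-5 M

1.9 × 10^-5 M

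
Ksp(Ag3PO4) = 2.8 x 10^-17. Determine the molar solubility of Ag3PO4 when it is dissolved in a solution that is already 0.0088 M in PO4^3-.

Ag3PO4(s) ⇌ 3 Ag^+(aq) + PO4^3-(aq)
Ksp = [Ag^+]^3[PO4^3-]
If s mol/L dissolves here, [Ag^+] = 3s, [PO4^3-] = 0.0088 + s ≈ 0.0088 (since the PO4^3- already present dominates).
Ksp ≈ (3s)^3 × 0.0088
s = 4.9 × 10^-6 M
Check: s = 4.9 × 10^-6 ≪ 0.0088, so the approximation is valid.

s ≈ 4.9 × 10^-6 M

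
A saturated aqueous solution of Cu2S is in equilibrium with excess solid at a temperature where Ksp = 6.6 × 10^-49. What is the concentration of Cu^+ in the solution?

Cu2S(s) ⇌ 2 Cu^+ + S^2-
Ksp = [Cu^+]^2[S^2-]
For each mole of Cu2S that dissolves: [Cu^+] = 2s, [S^2-] = s.
So Ksp = (2s)^2 × s = 4s^3
s^3 = 6.6 × 10^-49 / 4, so s = 5.48 x 10^-17 M
[Cu^+] = 2s = 1.1 × 10^-16 M

[Cu^+] = 1.1 × 10^-16 M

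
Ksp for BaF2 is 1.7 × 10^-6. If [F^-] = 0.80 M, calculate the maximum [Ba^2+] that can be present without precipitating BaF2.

BaF2(s) <=> Ba^2+(aq) + 2 F^-(aq)
Ksp = [Ba^2+][F^-]^2
Precipitation begins when Q = Ksp. With [F^-] = 0.80 M:
1.7 × 10^-6 = (0.80)^2 × [Ba^2+]
[Ba^2+] = (1.7 × 10^-6 / 6.40 × 10^-1) = 2.7 x 10^-6 M

2.7e-6 M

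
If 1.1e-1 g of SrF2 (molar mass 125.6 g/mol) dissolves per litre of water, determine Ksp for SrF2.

Molar solubility s = (1.1 x 10^-1 g/L) / (125.6 g/mol) = 8.76 × 10^-4 M.
SrF2(s) ⇌ Sr^2+ + 2 F^-
Let s = molar solubility. Then [Sr^2+] = s and [F^-] = 2s.
Ksp = [Sr^2+][F^-]^2
Substituting: Ksp = s(2s)^2 = 4s^3
With s = 8.76 × 10^-4: Ksp = 2.7 × 10^-9

2.7 x 10^-9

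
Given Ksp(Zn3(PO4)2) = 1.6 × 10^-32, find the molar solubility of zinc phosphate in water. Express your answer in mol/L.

Zn3(PO4)2(s) ⇌ 3 Zn^2+ + 2 PO4^3-
Ksp = [Zn^2+]^3[PO4^3-]^2
For each mole of Zn3(PO4)2 that dissolves: [Zn^2+] = 3s, [PO4^3-] = 2s.
Ksp = (3s)^3(2s)^2 = 108s^5
s^5 = 1.6 × 10^-32 / 108, so s = 1.7 x 10^-7 M

s = 1.7 × 10^-7 M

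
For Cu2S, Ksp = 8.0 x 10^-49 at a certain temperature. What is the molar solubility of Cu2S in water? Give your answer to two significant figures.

s ≈ 5.8 x 10^-17 M

Cu2S(s) <=> 2 Cu^+ + S^2-
Ksp = [Cu^+]^2[S^2-]
Let s = molar solubility. Then [Cu^+] = 2s and [S^2-] = s.
So Ksp = (2s)^2 × s = 4s^3
s = (8.0 x 10^-49 / 4)^(1/3) = 5.8 x 10^-17 M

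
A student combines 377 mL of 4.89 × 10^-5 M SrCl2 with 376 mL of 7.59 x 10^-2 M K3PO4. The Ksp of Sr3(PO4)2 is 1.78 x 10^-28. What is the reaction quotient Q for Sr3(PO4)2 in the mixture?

2.11 × 10^-17

Total volume = 377 + 376 = 753 mL.
[Sr^2+] = 4.89 x 10^-5 × (377/753) = 2.448 × 10^-5 M
[PO4^3-] = 7.59 × 10^-2 × (376/753) = 3.790 × 10^-2 M
Sr3(PO4)2(s) <=> 3 Sr^2+(aq) + 2 PO4^3-(aq), so Q = [Sr^2+]^3[PO4^3-]^2
Q = (2.448 × 10^-5)^3(3.790 x 10^-2)^2 = 2.11 × 10^-17
Q > Ksp, so Sr3(PO4)2 will precipitate.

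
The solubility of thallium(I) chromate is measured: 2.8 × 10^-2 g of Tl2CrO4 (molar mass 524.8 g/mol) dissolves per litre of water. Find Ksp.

Ksp ≈ 6.1 × 10^-13

Molar solubility s = (2.8 × 10^-2 g/L) / (524.8 g/mol) = 5.34 x 10^-5 M.
Tl2CrO4(s) ⇌ 2 Tl^+(aq) + CrO4^2-(aq)
If s mol/L of Tl2CrO4 dissolves, [Tl^+] = 2s and [CrO4^2-] = s.
Ksp = [Tl^+]^2[CrO4^2-]
Substituting: Ksp = (2s)^2s = 4s^3
With s = 5.34 x 10^-5: Ksp = 6.1 × 10^-13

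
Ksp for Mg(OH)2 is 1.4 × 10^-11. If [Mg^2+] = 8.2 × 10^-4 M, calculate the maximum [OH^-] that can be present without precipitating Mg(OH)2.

Mg(OH)2(s) <=> Mg^2+(aq) + 2 OH^-(aq)
Ksp = [Mg^2+][OH^-]^2
Precipitation begins when Q = Ksp. With [Mg^2+] = 8.2 × 10^-4 M:
1.4 × 10^-11 = (8.2 × 10^-4) × [OH^-]^2
[OH^-] = (1.4 × 10^-11 / 8.2 x 10^-4)^(1/2) = 1.3 x 10^-4 M

[OH^-] = 1.3 x 10^-4 M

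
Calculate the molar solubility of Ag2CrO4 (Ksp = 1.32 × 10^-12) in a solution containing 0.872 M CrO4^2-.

s ≈ 6.15 x 10^-7 M

Ag2CrO4(s) <=> 2 Ag^+ + CrO4^2-
Ksp = [Ag^+]^2[CrO4^2-]
Let s = moles of Ag2CrO4 that dissolve per litre. [Ag^+] = 2s, [CrO4^2-] = 0.872 + s ≈ 0.872 (Ksp is small, so little additional dissolves).
Ksp ≈ (2s)^2 × 0.872
s = 6.15 × 10^-7 M
Check: s = 6.2 × 10^-7 ≪ 0.872, so the approximation is valid.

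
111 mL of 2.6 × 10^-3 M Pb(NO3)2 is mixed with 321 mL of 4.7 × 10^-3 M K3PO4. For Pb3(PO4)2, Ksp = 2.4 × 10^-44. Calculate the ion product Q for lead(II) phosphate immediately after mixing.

Total volume = 111 + 321 = 432 mL.
[Pb^2+] = 2.6 × 10^-3 × (111/432) = 6.68 × 10^-4 M
[PO4^3-] = 4.7 x 10^-3 × (321/432) = 3.49 × 10^-3 M
Pb3(PO4)2(s) <=> 3 Pb^2+(aq) + 2 PO4^3-(aq), so Q = [Pb^2+]^3[PO4^3-]^2
Q = (6.68 × 10^-4)^3(3.49 × 10^-3)^2 = 3.6 × 10^-15
Q > Ksp, so Pb3(PO4)2 will precipitate.

3.6 x 10^-15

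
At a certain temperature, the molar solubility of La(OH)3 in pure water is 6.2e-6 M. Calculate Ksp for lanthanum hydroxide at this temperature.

4.0 x 10^-20

La(OH)3(s) ⇌ La^3+ + 3 OH^-
With molar solubility s: [La^3+] = s, [OH^-] = 3s.
Ksp = [La^3+][OH^-]^3
Substituting: Ksp = s(3s)^3 = 27s^4
Ksp = 27 × (6.2 × 10^-6)^4 = 4.0 × 10^-20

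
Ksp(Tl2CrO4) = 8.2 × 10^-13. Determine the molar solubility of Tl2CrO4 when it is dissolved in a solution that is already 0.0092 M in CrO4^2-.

Tl2CrO4(s) ⇌ 2 Tl^+(aq) + CrO4^2-(aq)
Ksp = [Tl^+]^2[CrO4^2-]
Let s be the molar solubility in this solution. [Tl^+] = 2s, [CrO4^2-] = 0.0092 + s ≈ 0.0092 (since the CrO4^2- already present dominates).
Ksp ≈ (2s)^2 × 0.0092
s = 4.7 × 10^-6 M
Check: s = 4.7 × 10^-6 ≪ 0.0092, so the approximation is valid.

4.7 × 10^-6 M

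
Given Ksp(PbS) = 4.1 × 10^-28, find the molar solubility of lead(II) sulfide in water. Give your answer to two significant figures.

PbS(s) <=> Pb^2+ + S^2-
Ksp = [Pb^2+][S^2-]
Let s = molar solubility. Then [Pb^2+] = s and [S^2-] = s.
Ksp = s × s = s^2
s = (4.1 × 10^-28)^(1/2) = 2.0 x 10^-14 M

s = 2.0 × 10^-14 M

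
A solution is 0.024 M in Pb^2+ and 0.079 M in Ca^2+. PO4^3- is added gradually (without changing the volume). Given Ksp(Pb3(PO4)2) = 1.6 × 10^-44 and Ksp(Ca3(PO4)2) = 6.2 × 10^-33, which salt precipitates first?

Precipitation of each salt starts when its ion product equals its Ksp.
For Pb3(PO4)2: 1.6 × 10^-44 = (0.024)^3 × [PO4^3-]^2  ⇒  [PO4^3-] = 3.4 x 10^-20 M.
For Ca3(PO4)2: 6.2 × 10^-33 = (0.079)^3 × [PO4^3-]^2  ⇒  [PO4^3-] = 3.5 × 10^-15 M.
The salt with the lower threshold [PO4^3-] precipitates first: Pb3(PO4)2.

Pb3(PO4)2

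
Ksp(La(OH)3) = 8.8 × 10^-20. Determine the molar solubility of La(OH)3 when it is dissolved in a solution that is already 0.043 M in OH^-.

La(OH)3(s) ⇌ La^3+(aq) + 3 OH^-(aq)
Ksp = [La^3+][OH^-]^3
Let s = moles of La(OH)3 that dissolve per litre. [La^3+] = s, [OH^-] = 0.043 + 3s ≈ 0.043 (since the OH^- already present dominates).
Ksp ≈ s × (0.043)^3
s = 1.1 x 10^-15 M
Check: 3s = 3.3 x 10^-15 ≪ 0.043, so the approximation is valid.

s = 1.1 × 10^-15 M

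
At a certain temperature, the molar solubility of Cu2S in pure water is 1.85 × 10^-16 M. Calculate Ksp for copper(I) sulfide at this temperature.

Ksp ≈ 2.53e-47

Cu2S(s) ⇌ 2 Cu^+ + S^2-
With molar solubility s: [Cu^+] = 2s, [S^2-] = s.
Ksp = [Cu^+]^2[S^2-]
So Ksp = (2s)^2 × s = 4s^3
With s = 1.85 × 10^-16: Ksp = 2.53 × 10^-47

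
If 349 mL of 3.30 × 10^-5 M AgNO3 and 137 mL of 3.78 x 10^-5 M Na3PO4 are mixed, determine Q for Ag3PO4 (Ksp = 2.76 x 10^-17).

Q ≈ 1.42 x 10^-19

Total volume = 349 + 137 = 486 mL.
[Ag^+] = 3.30 × 10^-5 × (349/486) = 2.370 x 10^-5 M
[PO4^3-] = 3.78 × 10^-5 × (137/486) = 1.066 x 10^-5 M
Ag3PO4(s) ⇌ 3 Ag^+(aq) + PO4^3-(aq), so Q = [Ag^+]^3[PO4^3-]
Q = (2.370 x 10^-5)^3(1.066 x 10^-5) = 1.42 × 10^-19
Q < Ksp, so no precipitate of Ag3PO4 forms.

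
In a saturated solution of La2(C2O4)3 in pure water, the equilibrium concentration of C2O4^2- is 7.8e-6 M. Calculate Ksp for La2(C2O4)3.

La2(C2O4)3(s) <=> 2 La^3+(aq) + 3 C2O4^2-(aq)
Stoichiometry gives [La^3+] = (2/3)[C2O4^2-] = 5.20 × 10^-6 M.
Ksp = [La^3+]^2[C2O4^2-]^3
Ksp = (5.20 × 10^-6)^2 × (7.8 × 10^-6)^3 = 1.3 × 10^-26

Ksp = 1.3e-26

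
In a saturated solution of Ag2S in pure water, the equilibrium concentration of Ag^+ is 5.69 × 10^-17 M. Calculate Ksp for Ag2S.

Ksp ≈ 9.21 × 10^-50

Ag2S(s) ⇌ 2 Ag^+(aq) + S^2-(aq)
Stoichiometry gives [S^2-] = (1/2)[Ag^+] = 2.845 x 10^-17 M.
Ksp = [Ag^+]^2[S^2-]
Ksp = (5.69 x 10^-17)^2 × 2.845 x 10^-17 = 9.21 × 10^-50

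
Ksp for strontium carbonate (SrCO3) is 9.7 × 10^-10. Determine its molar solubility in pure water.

SrCO3(s) ⇌ Sr^2+ + CO3^2-
Ksp = [Sr^2+][CO3^2-]
With molar solubility s: [Sr^2+] = s, [CO3^2-] = s.
Ksp = s^2
s = (9.7 × 10^-10)^(1/2) = 3.1 × 10^-5 M

s ≈ 3.1e-5 M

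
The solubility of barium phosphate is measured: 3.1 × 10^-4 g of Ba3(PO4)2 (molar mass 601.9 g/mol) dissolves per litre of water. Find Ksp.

Ksp = 3.9e-30

Molar solubility s = (3.1 × 10^-4 g/L) / (601.9 g/mol) = 5.15 x 10^-7 M.
Ba3(PO4)2(s) <=> 3 Ba^2+(aq) + 2 PO4^3-(aq)
If s mol/L of Ba3(PO4)2 dissolves, [Ba^2+] = 3s and [PO4^3-] = 2s.
Ksp = [Ba^2+]^3[PO4^3-]^2
So Ksp = (3s)^3 × (2s)^2 = 108s^5
Ksp = 108 × (5.15 x 10^-7)^5 = 3.9 × 10^-30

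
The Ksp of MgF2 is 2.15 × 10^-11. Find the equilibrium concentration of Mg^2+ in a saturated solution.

1.75 × 10^-4 M

MgF2(s) <=> Mg^2+ + 2 F^-
Ksp = [Mg^2+][F^-]^2
Let s = molar solubility. Then [Mg^2+] = s and [F^-] = 2s.
Substituting: Ksp = s(2s)^2 = 4s^3
Solving, s = (2.15 × 10^-11/4)^(1/3) = 1.752 × 10^-4 M
[Mg^2+] = s = 1.75 × 10^-4 M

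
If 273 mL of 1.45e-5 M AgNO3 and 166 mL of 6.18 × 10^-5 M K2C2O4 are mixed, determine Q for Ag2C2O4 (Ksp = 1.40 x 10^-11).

Total volume = 273 + 166 = 439 mL.
[Ag^+] = 1.45 x 10^-5 × (273/439) = 9.017 x 10^-6 M
[C2O4^2-] = 6.18 × 10^-5 × (166/439) = 2.337 × 10^-5 M
Ag2C2O4(s) ⇌ 2 Ag^+(aq) + C2O4^2-(aq), so Q = [Ag^+]^2[C2O4^2-]
Q = (9.017 x 10^-6)^2(2.337 × 10^-5) = 1.90 × 10^-15
Q < Ksp, so no precipitate of Ag2C2O4 forms.

Q ≈ 1.90 × 10^-15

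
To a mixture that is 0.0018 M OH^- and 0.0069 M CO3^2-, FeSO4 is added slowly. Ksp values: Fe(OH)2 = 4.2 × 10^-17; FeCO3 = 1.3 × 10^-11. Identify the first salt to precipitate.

Fe(OH)2

Precipitation of each salt starts when its ion product equals its Ksp.
For Fe(OH)2: 4.2 × 10^-17 = (0.0018)^2 × [Fe^2+]  ⇒  [Fe^2+] = 1.3 × 10^-11 M.
For FeCO3: 1.3 × 10^-11 = 0.0069 × [Fe^2+]  ⇒  [Fe^2+] = 1.9 × 10^-9 M.
The salt with the lower threshold [Fe^2+] precipitates first: Fe(OH)2.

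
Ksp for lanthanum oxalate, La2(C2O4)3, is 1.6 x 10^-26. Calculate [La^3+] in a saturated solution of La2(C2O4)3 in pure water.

[La^3+] = 5.4e-6 M

La2(C2O4)3(s) <=> 2 La^3+(aq) + 3 C2O4^2-(aq)
Ksp = [La^3+]^2[C2O4^2-]^3
If s mol/L of La2(C2O4)3 dissolves, [La^3+] = 2s and [C2O4^2-] = 3s.
So Ksp = (2s)^2 × (3s)^3 = 108s^5
s = (1.6 x 10^-26 / 108)^(1/5) = 2.72 x 10^-6 M
[La^3+] = 2s = 5.4 × 10^-6 M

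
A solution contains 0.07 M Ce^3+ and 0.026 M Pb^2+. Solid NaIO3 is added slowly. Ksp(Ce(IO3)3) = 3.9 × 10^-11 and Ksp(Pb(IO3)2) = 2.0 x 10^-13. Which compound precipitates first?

Pb(IO3)2

Each salt begins to precipitate when Q = Ksp, i.e. when [IO3^-] reaches its threshold.
For Ce(IO3)3: 3.9 × 10^-11 = 0.07 × [IO3^-]^3  ⇒  [IO3^-] = 8.2 × 10^-4 M.
For Pb(IO3)2: 2.0 x 10^-13 = 0.026 × [IO3^-]^2  ⇒  [IO3^-] = 2.8 × 10^-6 M.
The salt with the lower threshold [IO3^-] precipitates first: Pb(IO3)2.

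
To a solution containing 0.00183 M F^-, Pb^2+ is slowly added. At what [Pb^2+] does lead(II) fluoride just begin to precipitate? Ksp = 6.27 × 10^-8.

[Pb^2+] ≈ 1.87e-2 M

PbF2(s) ⇌ Pb^2+(aq) + 2 F^-(aq)
Ksp = [Pb^2+][F^-]^2
Precipitation begins when Q = Ksp. With [F^-] = 0.00183 M:
6.27 × 10^-8 = (0.00183)^2 × [Pb^2+]
[Pb^2+] = (6.27 × 10^-8 / 3.349 × 10^-6) = 1.87 × 10^-2 M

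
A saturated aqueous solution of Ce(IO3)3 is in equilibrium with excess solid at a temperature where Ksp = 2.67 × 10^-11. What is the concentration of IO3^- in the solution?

[IO3^-] ≈ 2.99e-3 M

Ce(IO3)3(s) ⇌ Ce^3+(aq) + 3 IO3^-(aq)
Ksp = [Ce^3+][IO3^-]^3
For each mole of Ce(IO3)3 that dissolves: [Ce^3+] = s, [IO3^-] = 3s.
Ksp = s(3s)^3 = 27s^4
s^4 = 2.67 × 10^-11 / 27, so s = 9.972 × 10^-4 M
[IO3^-] = 3s = 2.99 x 10^-3 M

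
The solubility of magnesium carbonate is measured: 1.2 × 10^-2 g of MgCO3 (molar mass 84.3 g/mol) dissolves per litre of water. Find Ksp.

Ksp = 2.0 x 10^-8

Molar solubility s = (1.2 × 10^-2 g/L) / (84.3 g/mol) = 1.42 x 10^-4 M.
MgCO3(s) ⇌ Mg^2+ + CO3^2-
If s mol/L of MgCO3 dissolves, [Mg^2+] = s and [CO3^2-] = s.
Ksp = [Mg^2+][CO3^2-]
Ksp = s × s = s^2
Ksp = (1.42 x 10^-4)^2 = 2.0 × 10^-8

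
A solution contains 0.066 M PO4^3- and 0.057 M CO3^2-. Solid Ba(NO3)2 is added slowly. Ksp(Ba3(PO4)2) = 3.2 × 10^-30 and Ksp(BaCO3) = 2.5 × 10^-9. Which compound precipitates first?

Precipitation of each salt starts when its ion product equals its Ksp.
For Ba3(PO4)2: 3.2 × 10^-30 = (0.066)^2 × [Ba^2+]^3  ⇒  [Ba^2+] = 9.0 × 10^-10 M.
For BaCO3: 2.5 × 10^-9 = 0.057 × [Ba^2+]  ⇒  [Ba^2+] = 4.4 x 10^-8 M.
The salt with the lower threshold [Ba^2+] precipitates first: Ba3(PO4)2.

Ba3(PO4)2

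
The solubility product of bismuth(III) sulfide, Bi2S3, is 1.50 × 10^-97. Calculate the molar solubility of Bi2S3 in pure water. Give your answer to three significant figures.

Bi2S3(s) <=> 2 Bi^3+ + 3 S^2-
Ksp = [Bi^3+]^2[S^2-]^3
If s mol/L of Bi2S3 dissolves, [Bi^3+] = 2s and [S^2-] = 3s.
Ksp = (2s)^2(3s)^3 = 108s^5
Solving, s = (1.50 × 10^-97/108)^(1/5) = 1.69 × 10^-20 M

1.69 × 10^-20 M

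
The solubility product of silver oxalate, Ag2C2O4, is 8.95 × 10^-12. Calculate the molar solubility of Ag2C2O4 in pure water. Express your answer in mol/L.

s ≈ 1.31e-4 M

Ag2C2O4(s) ⇌ 2 Ag^+(aq) + C2O4^2-(aq)
Ksp = [Ag^+]^2[C2O4^2-]
With molar solubility s: [Ag^+] = 2s, [C2O4^2-] = s.
Substituting: Ksp = (2s)^2s = 4s^3
s^3 = 8.95 × 10^-12 / 4, so s = 1.31 × 10^-4 M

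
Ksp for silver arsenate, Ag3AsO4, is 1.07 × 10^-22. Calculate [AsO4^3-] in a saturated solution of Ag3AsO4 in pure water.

1.41e-6 M

Ag3AsO4(s) ⇌ 3 Ag^+(aq) + AsO4^3-(aq)
Ksp = [Ag^+]^3[AsO4^3-]
If s mol/L of Ag3AsO4 dissolves, [Ag^+] = 3s and [AsO4^3-] = s.
So Ksp = (3s)^3 × s = 27s^4
s = (1.07 × 10^-22 / 27)^(1/4) = 1.411 x 10^-6 M
[AsO4^3-] = s = 1.41 × 10^-6 M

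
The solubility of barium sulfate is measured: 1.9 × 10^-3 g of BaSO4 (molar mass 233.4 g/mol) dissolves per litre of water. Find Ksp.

Molar solubility s = (1.9 x 10^-3 g/L) / (233.4 g/mol) = 8.14 × 10^-6 M.
BaSO4(s) ⇌ Ba^2+(aq) + SO4^2-(aq)
Let s = molar solubility. Then [Ba^2+] = s and [SO4^2-] = s.
Ksp = [Ba^2+][SO4^2-]
Ksp = s × s = s^2
With s = 8.14 × 10^-6: Ksp = 6.6 × 10^-11

6.6e-11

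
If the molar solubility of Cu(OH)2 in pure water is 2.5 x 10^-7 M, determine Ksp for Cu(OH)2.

Cu(OH)2(s) ⇌ Cu^2+ + 2 OH^-
If s mol/L of Cu(OH)2 dissolves, [Cu^2+] = s and [OH^-] = 2s.
Ksp = [Cu^2+][OH^-]^2
Ksp = s(2s)^2 = 4s^3
Ksp = 4 × (2.5 × 10^-7)^3 = 6.3 × 10^-20

Ksp = 6.3e-20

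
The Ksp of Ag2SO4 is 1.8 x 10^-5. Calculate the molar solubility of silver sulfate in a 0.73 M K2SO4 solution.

2.5 × 10^-3 M

Ag2SO4(s) ⇌ 2 Ag^+ + SO4^2-
Ksp = [Ag^+]^2[SO4^2-]
If s mol/L dissolves here, [Ag^+] = 2s, [SO4^2-] = 0.73 + s ≈ 0.73 (common-ion effect: SO4^2- is already 0.73 M).
Ksp ≈ (2s)^2 × 0.73
s = 2.5 x 10^-3 M
Check: s = 2.5 × 10^-3 ≪ 0.73, so the approximation is valid.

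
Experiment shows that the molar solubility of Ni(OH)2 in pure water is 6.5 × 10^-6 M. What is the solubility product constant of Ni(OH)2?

Ni(OH)2(s) ⇌ Ni^2+(aq) + 2 OH^-(aq)
With molar solubility s: [Ni^2+] = s, [OH^-] = 2s.
Ksp = [Ni^2+][OH^-]^2
Ksp = s(2s)^2 = 4s^3
With s = 6.5 x 10^-6: Ksp = 1.1 x 10^-15

Ksp ≈ 1.1e-15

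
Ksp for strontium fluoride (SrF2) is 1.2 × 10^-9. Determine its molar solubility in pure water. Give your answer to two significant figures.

s = 6.7 × 10^-4 M

SrF2(s) ⇌ Sr^2+(aq) + 2 F^-(aq)
Ksp = [Sr^2+][F^-]^2
With molar solubility s: [Sr^2+] = s, [F^-] = 2s.
Substituting: Ksp = s(2s)^2 = 4s^3
Solving, s = (1.2 × 10^-9/4)^(1/3) = 6.7 × 10^-4 M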